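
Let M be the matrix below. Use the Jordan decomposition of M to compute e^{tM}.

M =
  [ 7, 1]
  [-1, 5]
e^{tM} =
  [t*exp(6*t) + exp(6*t), t*exp(6*t)]
  [-t*exp(6*t), -t*exp(6*t) + exp(6*t)]

Strategy: write M = P · J · P⁻¹ where J is a Jordan canonical form, so e^{tM} = P · e^{tJ} · P⁻¹, and e^{tJ} can be computed block-by-block.

M has Jordan form
J =
  [6, 1]
  [0, 6]
(up to reordering of blocks).

Per-block formulas:
  For a 2×2 Jordan block J_2(6): exp(t · J_2(6)) = e^(6t)·(I + t·N), where N is the 2×2 nilpotent shift.

After assembling e^{tJ} and conjugating by P, we get:

e^{tM} =
  [t*exp(6*t) + exp(6*t), t*exp(6*t)]
  [-t*exp(6*t), -t*exp(6*t) + exp(6*t)]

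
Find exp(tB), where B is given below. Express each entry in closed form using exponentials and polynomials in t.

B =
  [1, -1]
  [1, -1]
e^{tB} =
  [t + 1, -t]
  [t, 1 - t]

Strategy: write B = P · J · P⁻¹ where J is a Jordan canonical form, so e^{tB} = P · e^{tJ} · P⁻¹, and e^{tJ} can be computed block-by-block.

B has Jordan form
J =
  [0, 1]
  [0, 0]
(up to reordering of blocks).

Per-block formulas:
  For a 2×2 Jordan block J_2(0): exp(t · J_2(0)) = e^(0t)·(I + t·N), where N is the 2×2 nilpotent shift.

After assembling e^{tJ} and conjugating by P, we get:

e^{tB} =
  [t + 1, -t]
  [t, 1 - t]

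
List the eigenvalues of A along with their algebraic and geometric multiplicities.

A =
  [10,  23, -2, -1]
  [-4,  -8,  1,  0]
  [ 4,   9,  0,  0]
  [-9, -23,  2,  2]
λ = 1: alg = 4, geom = 2

Step 1 — factor the characteristic polynomial to read off the algebraic multiplicities:
  χ_A(x) = (x - 1)^4

Step 2 — compute geometric multiplicities via the rank-nullity identity g(λ) = n − rank(A − λI):
  rank(A − (1)·I) = 2, so dim ker(A − (1)·I) = n − 2 = 2

Summary:
  λ = 1: algebraic multiplicity = 4, geometric multiplicity = 2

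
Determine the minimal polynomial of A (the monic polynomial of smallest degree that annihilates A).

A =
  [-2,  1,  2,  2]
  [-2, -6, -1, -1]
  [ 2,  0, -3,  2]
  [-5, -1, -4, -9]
x^3 + 15*x^2 + 75*x + 125

The characteristic polynomial is χ_A(x) = (x + 5)^4, so the eigenvalues are known. The minimal polynomial is
  m_A(x) = Π_λ (x − λ)^{k_λ}
where k_λ is the size of the *largest* Jordan block for λ (equivalently, the smallest k with (A − λI)^k v = 0 for every generalised eigenvector v of λ).

  λ = -5: largest Jordan block has size 3, contributing (x + 5)^3

So m_A(x) = (x + 5)^3 = x^3 + 15*x^2 + 75*x + 125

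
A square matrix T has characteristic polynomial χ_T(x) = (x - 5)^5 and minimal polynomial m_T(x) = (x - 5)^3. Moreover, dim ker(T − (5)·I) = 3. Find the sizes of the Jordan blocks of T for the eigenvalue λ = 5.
Block sizes for λ = 5: [3, 1, 1]

Step 1 — from the characteristic polynomial, algebraic multiplicity of λ = 5 is 5. From dim ker(T − (5)·I) = 3, there are exactly 3 Jordan blocks for λ = 5.
Step 2 — from the minimal polynomial, the factor (x − 5)^3 tells us the largest block for λ = 5 has size 3.
Step 3 — with total size 5, 3 blocks, and largest block 3, the block sizes (in nonincreasing order) are [3, 1, 1].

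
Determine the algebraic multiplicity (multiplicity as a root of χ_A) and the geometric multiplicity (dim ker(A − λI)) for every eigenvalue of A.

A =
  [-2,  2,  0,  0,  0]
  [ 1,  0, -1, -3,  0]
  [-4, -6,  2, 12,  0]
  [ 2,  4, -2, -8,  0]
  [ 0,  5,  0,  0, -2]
λ = -2: alg = 5, geom = 3

Step 1 — factor the characteristic polynomial to read off the algebraic multiplicities:
  χ_A(x) = (x + 2)^5

Step 2 — compute geometric multiplicities via the rank-nullity identity g(λ) = n − rank(A − λI):
  rank(A − (-2)·I) = 2, so dim ker(A − (-2)·I) = n − 2 = 3

Summary:
  λ = -2: algebraic multiplicity = 5, geometric multiplicity = 3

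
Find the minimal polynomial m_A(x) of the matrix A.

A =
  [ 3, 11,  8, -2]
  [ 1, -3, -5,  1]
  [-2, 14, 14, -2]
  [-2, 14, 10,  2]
x^3 - 12*x^2 + 48*x - 64

The characteristic polynomial is χ_A(x) = (x - 4)^4, so the eigenvalues are known. The minimal polynomial is
  m_A(x) = Π_λ (x − λ)^{k_λ}
where k_λ is the size of the *largest* Jordan block for λ (equivalently, the smallest k with (A − λI)^k v = 0 for every generalised eigenvector v of λ).

  λ = 4: largest Jordan block has size 3, contributing (x − 4)^3

So m_A(x) = (x - 4)^3 = x^3 - 12*x^2 + 48*x - 64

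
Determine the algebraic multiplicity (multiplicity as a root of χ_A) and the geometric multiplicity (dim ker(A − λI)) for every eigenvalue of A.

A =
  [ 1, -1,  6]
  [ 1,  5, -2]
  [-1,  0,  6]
λ = 4: alg = 3, geom = 1

Step 1 — factor the characteristic polynomial to read off the algebraic multiplicities:
  χ_A(x) = (x - 4)^3

Step 2 — compute geometric multiplicities via the rank-nullity identity g(λ) = n − rank(A − λI):
  rank(A − (4)·I) = 2, so dim ker(A − (4)·I) = n − 2 = 1

Summary:
  λ = 4: algebraic multiplicity = 3, geometric multiplicity = 1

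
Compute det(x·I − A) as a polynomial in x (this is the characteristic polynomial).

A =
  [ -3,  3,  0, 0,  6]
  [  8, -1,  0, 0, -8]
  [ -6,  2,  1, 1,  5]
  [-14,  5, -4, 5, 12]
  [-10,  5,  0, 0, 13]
x^5 - 15*x^4 + 90*x^3 - 270*x^2 + 405*x - 243

Expanding det(x·I − A) (e.g. by cofactor expansion or by noting that A is similar to its Jordan form J, which has the same characteristic polynomial as A) gives
  χ_A(x) = x^5 - 15*x^4 + 90*x^3 - 270*x^2 + 405*x - 243
which factors as (x - 3)^5. The eigenvalues (with algebraic multiplicities) are λ = 3 with multiplicity 5.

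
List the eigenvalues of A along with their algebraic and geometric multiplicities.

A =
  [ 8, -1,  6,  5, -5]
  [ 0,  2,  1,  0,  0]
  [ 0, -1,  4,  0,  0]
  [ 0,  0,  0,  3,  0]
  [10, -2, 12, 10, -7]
λ = -2: alg = 1, geom = 1; λ = 3: alg = 4, geom = 3

Step 1 — factor the characteristic polynomial to read off the algebraic multiplicities:
  χ_A(x) = (x - 3)^4*(x + 2)

Step 2 — compute geometric multiplicities via the rank-nullity identity g(λ) = n − rank(A − λI):
  rank(A − (-2)·I) = 4, so dim ker(A − (-2)·I) = n − 4 = 1
  rank(A − (3)·I) = 2, so dim ker(A − (3)·I) = n − 2 = 3

Summary:
  λ = -2: algebraic multiplicity = 1, geometric multiplicity = 1
  λ = 3: algebraic multiplicity = 4, geometric multiplicity = 3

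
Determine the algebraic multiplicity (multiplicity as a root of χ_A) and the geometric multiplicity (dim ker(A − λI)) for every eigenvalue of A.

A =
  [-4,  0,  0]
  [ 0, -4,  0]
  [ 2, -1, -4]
λ = -4: alg = 3, geom = 2

Step 1 — factor the characteristic polynomial to read off the algebraic multiplicities:
  χ_A(x) = (x + 4)^3

Step 2 — compute geometric multiplicities via the rank-nullity identity g(λ) = n − rank(A − λI):
  rank(A − (-4)·I) = 1, so dim ker(A − (-4)·I) = n − 1 = 2

Summary:
  λ = -4: algebraic multiplicity = 3, geometric multiplicity = 2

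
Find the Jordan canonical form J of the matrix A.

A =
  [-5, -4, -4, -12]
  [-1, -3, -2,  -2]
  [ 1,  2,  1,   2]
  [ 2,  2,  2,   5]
J_2(-1) ⊕ J_1(-1) ⊕ J_1(1)

The characteristic polynomial is
  det(x·I − A) = x^4 + 2*x^3 - 2*x - 1 = (x - 1)*(x + 1)^3

Eigenvalues and multiplicities (the geometric multiplicity of λ is n − rank(A − λI), which equals the number of Jordan blocks for λ):
  λ = -1: algebraic multiplicity = 3, geometric multiplicity = 2
  λ = 1: algebraic multiplicity = 1, geometric multiplicity = 1

Determining the block sizes for each eigenvalue:
  λ = -1: 2 blocks summing to 3 forces exactly one block of size 2 and the rest size 1 → block sizes [2, 1]
  λ = 1: one block (gm = 1), so the single block has size am = 1 → block sizes [1]

Assembling the blocks gives a Jordan form
J =
  [-1,  1,  0, 0]
  [ 0, -1,  0, 0]
  [ 0,  0, -1, 0]
  [ 0,  0,  0, 1]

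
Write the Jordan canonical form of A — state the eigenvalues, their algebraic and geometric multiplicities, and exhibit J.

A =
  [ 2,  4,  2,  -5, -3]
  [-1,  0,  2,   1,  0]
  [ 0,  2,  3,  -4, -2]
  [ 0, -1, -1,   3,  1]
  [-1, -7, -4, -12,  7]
J_3(1) ⊕ J_2(6)

The characteristic polynomial is
  det(x·I − A) = x^5 - 15*x^4 + 75*x^3 - 145*x^2 + 120*x - 36 = (x - 6)^2*(x - 1)^3

Eigenvalues and multiplicities (the geometric multiplicity of λ is n − rank(A − λI), which equals the number of Jordan blocks for λ):
  λ = 1: algebraic multiplicity = 3, geometric multiplicity = 1
  λ = 6: algebraic multiplicity = 2, geometric multiplicity = 1

Determining the block sizes for each eigenvalue:
  λ = 1: one block (gm = 1), so the single block has size am = 3 → block sizes [3]
  λ = 6: one block (gm = 1), so the single block has size am = 2 → block sizes [2]

Assembling the blocks gives a Jordan form
J =
  [1, 1, 0, 0, 0]
  [0, 1, 1, 0, 0]
  [0, 0, 1, 0, 0]
  [0, 0, 0, 6, 1]
  [0, 0, 0, 0, 6]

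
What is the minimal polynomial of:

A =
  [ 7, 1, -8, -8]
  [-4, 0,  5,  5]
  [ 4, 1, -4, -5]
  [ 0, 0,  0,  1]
x^3 - 3*x^2 + 3*x - 1

The characteristic polynomial is χ_A(x) = (x - 1)^4, so the eigenvalues are known. The minimal polynomial is
  m_A(x) = Π_λ (x − λ)^{k_λ}
where k_λ is the size of the *largest* Jordan block for λ (equivalently, the smallest k with (A − λI)^k v = 0 for every generalised eigenvector v of λ).

  λ = 1: largest Jordan block has size 3, contributing (x − 1)^3

So m_A(x) = (x - 1)^3 = x^3 - 3*x^2 + 3*x - 1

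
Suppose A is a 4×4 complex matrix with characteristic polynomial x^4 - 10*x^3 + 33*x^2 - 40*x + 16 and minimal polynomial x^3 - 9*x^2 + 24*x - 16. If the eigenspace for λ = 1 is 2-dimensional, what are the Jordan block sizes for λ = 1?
Block sizes for λ = 1: [1, 1]

Step 1 — from the characteristic polynomial, algebraic multiplicity of λ = 1 is 2. From dim ker(A − (1)·I) = 2, there are exactly 2 Jordan blocks for λ = 1.
Step 2 — from the minimal polynomial, the factor (x − 1) tells us the largest block for λ = 1 has size 1.
Step 3 — with total size 2, 2 blocks, and largest block 1, the block sizes (in nonincreasing order) are [1, 1].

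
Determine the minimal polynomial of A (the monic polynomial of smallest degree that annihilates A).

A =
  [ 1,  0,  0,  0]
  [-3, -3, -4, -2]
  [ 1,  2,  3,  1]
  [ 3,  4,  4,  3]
x^3 - 3*x^2 + 3*x - 1

The characteristic polynomial is χ_A(x) = (x - 1)^4, so the eigenvalues are known. The minimal polynomial is
  m_A(x) = Π_λ (x − λ)^{k_λ}
where k_λ is the size of the *largest* Jordan block for λ (equivalently, the smallest k with (A − λI)^k v = 0 for every generalised eigenvector v of λ).

  λ = 1: largest Jordan block has size 3, contributing (x − 1)^3

So m_A(x) = (x - 1)^3 = x^3 - 3*x^2 + 3*x - 1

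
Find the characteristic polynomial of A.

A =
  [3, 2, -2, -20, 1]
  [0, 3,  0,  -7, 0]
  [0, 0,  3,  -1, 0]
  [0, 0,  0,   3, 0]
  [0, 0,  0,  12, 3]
x^5 - 15*x^4 + 90*x^3 - 270*x^2 + 405*x - 243

Expanding det(x·I − A) (e.g. by cofactor expansion or by noting that A is similar to its Jordan form J, which has the same characteristic polynomial as A) gives
  χ_A(x) = x^5 - 15*x^4 + 90*x^3 - 270*x^2 + 405*x - 243
which factors as (x - 3)^5. The eigenvalues (with algebraic multiplicities) are λ = 3 with multiplicity 5.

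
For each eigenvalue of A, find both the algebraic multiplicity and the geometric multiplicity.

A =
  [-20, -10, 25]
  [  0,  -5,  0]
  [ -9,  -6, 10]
λ = -5: alg = 3, geom = 2

Step 1 — factor the characteristic polynomial to read off the algebraic multiplicities:
  χ_A(x) = (x + 5)^3

Step 2 — compute geometric multiplicities via the rank-nullity identity g(λ) = n − rank(A − λI):
  rank(A − (-5)·I) = 1, so dim ker(A − (-5)·I) = n − 1 = 2

Summary:
  λ = -5: algebraic multiplicity = 3, geometric multiplicity = 2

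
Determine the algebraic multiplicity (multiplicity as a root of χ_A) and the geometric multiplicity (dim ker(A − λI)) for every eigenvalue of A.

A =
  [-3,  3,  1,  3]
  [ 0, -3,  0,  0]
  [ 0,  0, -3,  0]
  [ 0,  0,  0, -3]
λ = -3: alg = 4, geom = 3

Step 1 — factor the characteristic polynomial to read off the algebraic multiplicities:
  χ_A(x) = (x + 3)^4

Step 2 — compute geometric multiplicities via the rank-nullity identity g(λ) = n − rank(A − λI):
  rank(A − (-3)·I) = 1, so dim ker(A − (-3)·I) = n − 1 = 3

Summary:
  λ = -3: algebraic multiplicity = 4, geometric multiplicity = 3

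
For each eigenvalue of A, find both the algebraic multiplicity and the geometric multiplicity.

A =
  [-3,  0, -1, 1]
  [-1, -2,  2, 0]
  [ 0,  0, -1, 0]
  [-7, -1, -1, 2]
λ = -1: alg = 4, geom = 2

Step 1 — factor the characteristic polynomial to read off the algebraic multiplicities:
  χ_A(x) = (x + 1)^4

Step 2 — compute geometric multiplicities via the rank-nullity identity g(λ) = n − rank(A − λI):
  rank(A − (-1)·I) = 2, so dim ker(A − (-1)·I) = n − 2 = 2

Summary:
  λ = -1: algebraic multiplicity = 4, geometric multiplicity = 2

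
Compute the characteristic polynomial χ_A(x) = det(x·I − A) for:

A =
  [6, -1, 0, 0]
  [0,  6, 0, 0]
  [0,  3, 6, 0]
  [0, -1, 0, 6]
x^4 - 24*x^3 + 216*x^2 - 864*x + 1296

Expanding det(x·I − A) (e.g. by cofactor expansion or by noting that A is similar to its Jordan form J, which has the same characteristic polynomial as A) gives
  χ_A(x) = x^4 - 24*x^3 + 216*x^2 - 864*x + 1296
which factors as (x - 6)^4. The eigenvalues (with algebraic multiplicities) are λ = 6 with multiplicity 4.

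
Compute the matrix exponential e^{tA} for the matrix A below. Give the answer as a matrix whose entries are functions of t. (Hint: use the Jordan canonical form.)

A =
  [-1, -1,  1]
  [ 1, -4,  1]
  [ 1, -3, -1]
e^{tA} =
  [t^2*exp(-2*t)/2 + t*exp(-2*t) + exp(-2*t), -t^2*exp(-2*t) - t*exp(-2*t), t^2*exp(-2*t)/2 + t*exp(-2*t)]
  [t*exp(-2*t), -2*t*exp(-2*t) + exp(-2*t), t*exp(-2*t)]
  [-t^2*exp(-2*t)/2 + t*exp(-2*t), t^2*exp(-2*t) - 3*t*exp(-2*t), -t^2*exp(-2*t)/2 + t*exp(-2*t) + exp(-2*t)]

Strategy: write A = P · J · P⁻¹ where J is a Jordan canonical form, so e^{tA} = P · e^{tJ} · P⁻¹, and e^{tJ} can be computed block-by-block.

A has Jordan form
J =
  [-2,  1,  0]
  [ 0, -2,  1]
  [ 0,  0, -2]
(up to reordering of blocks).

Per-block formulas:
  For a 3×3 Jordan block J_3(-2): exp(t · J_3(-2)) = e^(-2t)·(I + t·N + (t^2/2)·N^2), where N is the 3×3 nilpotent shift.

After assembling e^{tJ} and conjugating by P, we get:

e^{tA} =
  [t^2*exp(-2*t)/2 + t*exp(-2*t) + exp(-2*t), -t^2*exp(-2*t) - t*exp(-2*t), t^2*exp(-2*t)/2 + t*exp(-2*t)]
  [t*exp(-2*t), -2*t*exp(-2*t) + exp(-2*t), t*exp(-2*t)]
  [-t^2*exp(-2*t)/2 + t*exp(-2*t), t^2*exp(-2*t) - 3*t*exp(-2*t), -t^2*exp(-2*t)/2 + t*exp(-2*t) + exp(-2*t)]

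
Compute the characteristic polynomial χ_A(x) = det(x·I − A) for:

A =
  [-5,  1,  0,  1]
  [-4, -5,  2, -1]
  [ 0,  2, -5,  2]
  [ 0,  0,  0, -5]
x^4 + 20*x^3 + 150*x^2 + 500*x + 625

Expanding det(x·I − A) (e.g. by cofactor expansion or by noting that A is similar to its Jordan form J, which has the same characteristic polynomial as A) gives
  χ_A(x) = x^4 + 20*x^3 + 150*x^2 + 500*x + 625
which factors as (x + 5)^4. The eigenvalues (with algebraic multiplicities) are λ = -5 with multiplicity 4.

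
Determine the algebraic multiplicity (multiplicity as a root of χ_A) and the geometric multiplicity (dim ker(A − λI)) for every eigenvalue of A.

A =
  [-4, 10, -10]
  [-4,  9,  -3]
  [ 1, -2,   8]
λ = 1: alg = 1, geom = 1; λ = 6: alg = 2, geom = 1

Step 1 — factor the characteristic polynomial to read off the algebraic multiplicities:
  χ_A(x) = (x - 6)^2*(x - 1)

Step 2 — compute geometric multiplicities via the rank-nullity identity g(λ) = n − rank(A − λI):
  rank(A − (1)·I) = 2, so dim ker(A − (1)·I) = n − 2 = 1
  rank(A − (6)·I) = 2, so dim ker(A − (6)·I) = n − 2 = 1

Summary:
  λ = 1: algebraic multiplicity = 1, geometric multiplicity = 1
  λ = 6: algebraic multiplicity = 2, geometric multiplicity = 1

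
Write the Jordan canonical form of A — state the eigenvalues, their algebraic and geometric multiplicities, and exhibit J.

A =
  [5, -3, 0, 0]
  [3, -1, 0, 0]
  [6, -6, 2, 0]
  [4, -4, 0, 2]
J_2(2) ⊕ J_1(2) ⊕ J_1(2)

The characteristic polynomial is
  det(x·I − A) = x^4 - 8*x^3 + 24*x^2 - 32*x + 16 = (x - 2)^4

Eigenvalues and multiplicities (the geometric multiplicity of λ is n − rank(A − λI), which equals the number of Jordan blocks for λ):
  λ = 2: algebraic multiplicity = 4, geometric multiplicity = 3

Determining the block sizes for each eigenvalue:
  λ = 2: 3 blocks summing to 4 forces exactly one block of size 2 and the rest size 1 → block sizes [2, 1, 1]

Assembling the blocks gives a Jordan form
J =
  [2, 1, 0, 0]
  [0, 2, 0, 0]
  [0, 0, 2, 0]
  [0, 0, 0, 2]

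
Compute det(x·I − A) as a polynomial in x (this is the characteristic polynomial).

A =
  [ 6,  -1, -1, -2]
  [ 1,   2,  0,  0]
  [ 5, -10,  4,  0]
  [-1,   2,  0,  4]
x^4 - 16*x^3 + 96*x^2 - 256*x + 256

Expanding det(x·I − A) (e.g. by cofactor expansion or by noting that A is similar to its Jordan form J, which has the same characteristic polynomial as A) gives
  χ_A(x) = x^4 - 16*x^3 + 96*x^2 - 256*x + 256
which factors as (x - 4)^4. The eigenvalues (with algebraic multiplicities) are λ = 4 with multiplicity 4.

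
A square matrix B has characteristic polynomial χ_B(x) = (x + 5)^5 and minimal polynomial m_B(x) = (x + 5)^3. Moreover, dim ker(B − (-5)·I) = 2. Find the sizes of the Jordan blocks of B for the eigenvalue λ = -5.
Block sizes for λ = -5: [3, 2]

Step 1 — from the characteristic polynomial, algebraic multiplicity of λ = -5 is 5. From dim ker(B − (-5)·I) = 2, there are exactly 2 Jordan blocks for λ = -5.
Step 2 — from the minimal polynomial, the factor (x + 5)^3 tells us the largest block for λ = -5 has size 3.
Step 3 — with total size 5, 2 blocks, and largest block 3, the block sizes (in nonincreasing order) are [3, 2].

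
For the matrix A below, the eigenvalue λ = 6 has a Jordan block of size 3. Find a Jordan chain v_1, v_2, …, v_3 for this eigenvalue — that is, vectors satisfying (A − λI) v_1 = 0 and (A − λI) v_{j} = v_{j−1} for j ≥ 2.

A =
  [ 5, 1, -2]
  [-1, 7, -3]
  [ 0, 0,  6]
A Jordan chain for λ = 6 of length 3:
v_1 = (-1, -1, 0)ᵀ
v_2 = (-2, -3, 0)ᵀ
v_3 = (0, 0, 1)ᵀ

Let N = A − (6)·I. We want v_3 with N^3 v_3 = 0 but N^2 v_3 ≠ 0; then v_{j-1} := N · v_j for j = 3, …, 2.

Pick v_3 = (0, 0, 1)ᵀ.
Then v_2 = N · v_3 = (-2, -3, 0)ᵀ.
Then v_1 = N · v_2 = (-1, -1, 0)ᵀ.

Sanity check: (A − (6)·I) v_1 = (0, 0, 0)ᵀ = 0. ✓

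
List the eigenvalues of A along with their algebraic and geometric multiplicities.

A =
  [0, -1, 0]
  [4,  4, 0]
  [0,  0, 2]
λ = 2: alg = 3, geom = 2

Step 1 — factor the characteristic polynomial to read off the algebraic multiplicities:
  χ_A(x) = (x - 2)^3

Step 2 — compute geometric multiplicities via the rank-nullity identity g(λ) = n − rank(A − λI):
  rank(A − (2)·I) = 1, so dim ker(A − (2)·I) = n − 1 = 2

Summary:
  λ = 2: algebraic multiplicity = 3, geometric multiplicity = 2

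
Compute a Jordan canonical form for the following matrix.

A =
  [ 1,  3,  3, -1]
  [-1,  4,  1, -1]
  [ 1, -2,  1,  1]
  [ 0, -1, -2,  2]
J_3(2) ⊕ J_1(2)

The characteristic polynomial is
  det(x·I − A) = x^4 - 8*x^3 + 24*x^2 - 32*x + 16 = (x - 2)^4

Eigenvalues and multiplicities (the geometric multiplicity of λ is n − rank(A − λI), which equals the number of Jordan blocks for λ):
  λ = 2: algebraic multiplicity = 4, geometric multiplicity = 2

Determining the block sizes for each eigenvalue:
  λ = 2: with am = 4 and gm = 2, the partition is not yet determined (e.g. several partitions of 4 into 2 parts exist). Let N = A − (2)·I. Computing rank(N^1) = 2, rank(N^2) = 1, rank(N^3) = 0; the number of blocks of size ≥ j is rank(N^{j−1}) − rank(N^j), giving [2, 1, 1]. So we have 1 block(s) of size 3, 1 block(s) of size 1 → block sizes [3, 1]

Assembling the blocks gives a Jordan form
J =
  [2, 1, 0, 0]
  [0, 2, 1, 0]
  [0, 0, 2, 0]
  [0, 0, 0, 2]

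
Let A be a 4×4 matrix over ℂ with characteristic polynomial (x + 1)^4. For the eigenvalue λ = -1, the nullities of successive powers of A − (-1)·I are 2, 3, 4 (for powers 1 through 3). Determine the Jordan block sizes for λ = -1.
Block sizes for λ = -1: [3, 1]

From the dimensions of kernels of powers, the number of Jordan blocks of size at least j is d_j − d_{j−1} where d_j = dim ker(N^j) (with d_0 = 0). Computing the differences gives [2, 1, 1].
The number of blocks of size exactly k is (#blocks of size ≥ k) − (#blocks of size ≥ k + 1), so the partition is: 1 block(s) of size 1, 1 block(s) of size 3.
In nonincreasing order the block sizes are [3, 1].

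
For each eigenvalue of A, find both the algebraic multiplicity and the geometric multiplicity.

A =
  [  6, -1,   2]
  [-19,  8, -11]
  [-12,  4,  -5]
λ = 3: alg = 3, geom = 1

Step 1 — factor the characteristic polynomial to read off the algebraic multiplicities:
  χ_A(x) = (x - 3)^3

Step 2 — compute geometric multiplicities via the rank-nullity identity g(λ) = n − rank(A − λI):
  rank(A − (3)·I) = 2, so dim ker(A − (3)·I) = n − 2 = 1

Summary:
  λ = 3: algebraic multiplicity = 3, geometric multiplicity = 1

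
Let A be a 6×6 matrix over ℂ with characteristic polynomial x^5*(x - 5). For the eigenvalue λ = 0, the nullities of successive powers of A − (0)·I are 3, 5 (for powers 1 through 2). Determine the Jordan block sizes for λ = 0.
Block sizes for λ = 0: [2, 2, 1]

From the dimensions of kernels of powers, the number of Jordan blocks of size at least j is d_j − d_{j−1} where d_j = dim ker(N^j) (with d_0 = 0). Computing the differences gives [3, 2].
The number of blocks of size exactly k is (#blocks of size ≥ k) − (#blocks of size ≥ k + 1), so the partition is: 1 block(s) of size 1, 2 block(s) of size 2.
In nonincreasing order the block sizes are [2, 2, 1].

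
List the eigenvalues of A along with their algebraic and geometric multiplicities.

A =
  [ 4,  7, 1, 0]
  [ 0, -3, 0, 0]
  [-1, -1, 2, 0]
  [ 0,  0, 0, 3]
λ = -3: alg = 1, geom = 1; λ = 3: alg = 3, geom = 2

Step 1 — factor the characteristic polynomial to read off the algebraic multiplicities:
  χ_A(x) = (x - 3)^3*(x + 3)

Step 2 — compute geometric multiplicities via the rank-nullity identity g(λ) = n − rank(A − λI):
  rank(A − (-3)·I) = 3, so dim ker(A − (-3)·I) = n − 3 = 1
  rank(A − (3)·I) = 2, so dim ker(A − (3)·I) = n − 2 = 2

Summary:
  λ = -3: algebraic multiplicity = 1, geometric multiplicity = 1
  λ = 3: algebraic multiplicity = 3, geometric multiplicity = 2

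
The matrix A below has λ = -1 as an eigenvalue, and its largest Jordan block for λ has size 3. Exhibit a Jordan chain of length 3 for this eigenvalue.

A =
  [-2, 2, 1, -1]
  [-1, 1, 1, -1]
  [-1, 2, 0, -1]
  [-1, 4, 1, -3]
A Jordan chain for λ = -1 of length 3:
v_1 = (-1, -1, -1, -2)ᵀ
v_2 = (-1, -1, -1, -1)ᵀ
v_3 = (1, 0, 0, 0)ᵀ

Let N = A − (-1)·I. We want v_3 with N^3 v_3 = 0 but N^2 v_3 ≠ 0; then v_{j-1} := N · v_j for j = 3, …, 2.

Pick v_3 = (1, 0, 0, 0)ᵀ.
Then v_2 = N · v_3 = (-1, -1, -1, -1)ᵀ.
Then v_1 = N · v_2 = (-1, -1, -1, -2)ᵀ.

Sanity check: (A − (-1)·I) v_1 = (0, 0, 0, 0)ᵀ = 0. ✓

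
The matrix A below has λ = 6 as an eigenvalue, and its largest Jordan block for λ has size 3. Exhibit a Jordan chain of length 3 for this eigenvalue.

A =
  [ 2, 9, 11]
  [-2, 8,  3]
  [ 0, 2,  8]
A Jordan chain for λ = 6 of length 3:
v_1 = (-2, 4, -4)ᵀ
v_2 = (-4, -2, 0)ᵀ
v_3 = (1, 0, 0)ᵀ

Let N = A − (6)·I. We want v_3 with N^3 v_3 = 0 but N^2 v_3 ≠ 0; then v_{j-1} := N · v_j for j = 3, …, 2.

Pick v_3 = (1, 0, 0)ᵀ.
Then v_2 = N · v_3 = (-4, -2, 0)ᵀ.
Then v_1 = N · v_2 = (-2, 4, -4)ᵀ.

Sanity check: (A − (6)·I) v_1 = (0, 0, 0)ᵀ = 0. ✓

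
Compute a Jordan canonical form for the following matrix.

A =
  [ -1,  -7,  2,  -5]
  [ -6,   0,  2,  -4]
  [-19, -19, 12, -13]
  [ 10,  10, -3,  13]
J_3(6) ⊕ J_1(6)

The characteristic polynomial is
  det(x·I − A) = x^4 - 24*x^3 + 216*x^2 - 864*x + 1296 = (x - 6)^4

Eigenvalues and multiplicities (the geometric multiplicity of λ is n − rank(A − λI), which equals the number of Jordan blocks for λ):
  λ = 6: algebraic multiplicity = 4, geometric multiplicity = 2

Determining the block sizes for each eigenvalue:
  λ = 6: with am = 4 and gm = 2, the partition is not yet determined (e.g. several partitions of 4 into 2 parts exist). Let N = A − (6)·I. Computing rank(N^1) = 2, rank(N^2) = 1, rank(N^3) = 0; the number of blocks of size ≥ j is rank(N^{j−1}) − rank(N^j), giving [2, 1, 1]. So we have 1 block(s) of size 3, 1 block(s) of size 1 → block sizes [3, 1]

Assembling the blocks gives a Jordan form
J =
  [6, 1, 0, 0]
  [0, 6, 1, 0]
  [0, 0, 6, 0]
  [0, 0, 0, 6]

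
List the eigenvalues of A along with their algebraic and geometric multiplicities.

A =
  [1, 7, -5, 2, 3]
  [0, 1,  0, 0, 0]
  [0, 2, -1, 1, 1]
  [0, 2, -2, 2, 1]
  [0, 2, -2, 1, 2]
λ = 1: alg = 5, geom = 3

Step 1 — factor the characteristic polynomial to read off the algebraic multiplicities:
  χ_A(x) = (x - 1)^5

Step 2 — compute geometric multiplicities via the rank-nullity identity g(λ) = n − rank(A − λI):
  rank(A − (1)·I) = 2, so dim ker(A − (1)·I) = n − 2 = 3

Summary:
  λ = 1: algebraic multiplicity = 5, geometric multiplicity = 3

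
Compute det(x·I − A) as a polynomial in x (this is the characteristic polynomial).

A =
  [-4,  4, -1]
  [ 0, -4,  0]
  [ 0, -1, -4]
x^3 + 12*x^2 + 48*x + 64

Expanding det(x·I − A) (e.g. by cofactor expansion or by noting that A is similar to its Jordan form J, which has the same characteristic polynomial as A) gives
  χ_A(x) = x^3 + 12*x^2 + 48*x + 64
which factors as (x + 4)^3. The eigenvalues (with algebraic multiplicities) are λ = -4 with multiplicity 3.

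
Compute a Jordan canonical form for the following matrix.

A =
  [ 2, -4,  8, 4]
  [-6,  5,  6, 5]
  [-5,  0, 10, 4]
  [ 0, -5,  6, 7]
J_2(6) ⊕ J_2(6)

The characteristic polynomial is
  det(x·I − A) = x^4 - 24*x^3 + 216*x^2 - 864*x + 1296 = (x - 6)^4

Eigenvalues and multiplicities (the geometric multiplicity of λ is n − rank(A − λI), which equals the number of Jordan blocks for λ):
  λ = 6: algebraic multiplicity = 4, geometric multiplicity = 2

Determining the block sizes for each eigenvalue:
  λ = 6: with am = 4 and gm = 2, the partition is not yet determined (e.g. several partitions of 4 into 2 parts exist). Let N = A − (6)·I. Computing rank(N^1) = 2, rank(N^2) = 0; the number of blocks of size ≥ j is rank(N^{j−1}) − rank(N^j), giving [2, 2]. So we have 2 block(s) of size 2 → block sizes [2, 2]

Assembling the blocks gives a Jordan form
J =
  [6, 1, 0, 0]
  [0, 6, 0, 0]
  [0, 0, 6, 1]
  [0, 0, 0, 6]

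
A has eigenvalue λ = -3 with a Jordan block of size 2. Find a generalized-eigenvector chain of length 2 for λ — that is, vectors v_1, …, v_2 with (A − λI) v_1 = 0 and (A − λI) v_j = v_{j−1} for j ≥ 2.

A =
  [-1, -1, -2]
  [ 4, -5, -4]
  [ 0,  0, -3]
A Jordan chain for λ = -3 of length 2:
v_1 = (2, 4, 0)ᵀ
v_2 = (1, 0, 0)ᵀ

Let N = A − (-3)·I. We want v_2 with N^2 v_2 = 0 but N^1 v_2 ≠ 0; then v_{j-1} := N · v_j for j = 2, …, 2.

Pick v_2 = (1, 0, 0)ᵀ.
Then v_1 = N · v_2 = (2, 4, 0)ᵀ.

Sanity check: (A − (-3)·I) v_1 = (0, 0, 0)ᵀ = 0. ✓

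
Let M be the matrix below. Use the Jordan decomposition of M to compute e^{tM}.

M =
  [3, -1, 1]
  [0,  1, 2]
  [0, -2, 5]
e^{tM} =
  [exp(3*t), -t*exp(3*t), t*exp(3*t)]
  [0, -2*t*exp(3*t) + exp(3*t), 2*t*exp(3*t)]
  [0, -2*t*exp(3*t), 2*t*exp(3*t) + exp(3*t)]

Strategy: write M = P · J · P⁻¹ where J is a Jordan canonical form, so e^{tM} = P · e^{tJ} · P⁻¹, and e^{tJ} can be computed block-by-block.

M has Jordan form
J =
  [3, 1, 0]
  [0, 3, 0]
  [0, 0, 3]
(up to reordering of blocks).

Per-block formulas:
  For a 1×1 block at λ = 3: exp(t · [3]) = [e^(3t)].
  For a 2×2 Jordan block J_2(3): exp(t · J_2(3)) = e^(3t)·(I + t·N), where N is the 2×2 nilpotent shift.

After assembling e^{tJ} and conjugating by P, we get:

e^{tM} =
  [exp(3*t), -t*exp(3*t), t*exp(3*t)]
  [0, -2*t*exp(3*t) + exp(3*t), 2*t*exp(3*t)]
  [0, -2*t*exp(3*t), 2*t*exp(3*t) + exp(3*t)]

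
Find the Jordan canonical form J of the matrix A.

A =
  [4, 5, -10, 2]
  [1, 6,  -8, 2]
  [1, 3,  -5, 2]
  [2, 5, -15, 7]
J_2(3) ⊕ J_2(3)

The characteristic polynomial is
  det(x·I − A) = x^4 - 12*x^3 + 54*x^2 - 108*x + 81 = (x - 3)^4

Eigenvalues and multiplicities (the geometric multiplicity of λ is n − rank(A − λI), which equals the number of Jordan blocks for λ):
  λ = 3: algebraic multiplicity = 4, geometric multiplicity = 2

Determining the block sizes for each eigenvalue:
  λ = 3: with am = 4 and gm = 2, the partition is not yet determined (e.g. several partitions of 4 into 2 parts exist). Let N = A − (3)·I. Computing rank(N^1) = 2, rank(N^2) = 0; the number of blocks of size ≥ j is rank(N^{j−1}) − rank(N^j), giving [2, 2]. So we have 2 block(s) of size 2 → block sizes [2, 2]

Assembling the blocks gives a Jordan form
J =
  [3, 1, 0, 0]
  [0, 3, 0, 0]
  [0, 0, 3, 1]
  [0, 0, 0, 3]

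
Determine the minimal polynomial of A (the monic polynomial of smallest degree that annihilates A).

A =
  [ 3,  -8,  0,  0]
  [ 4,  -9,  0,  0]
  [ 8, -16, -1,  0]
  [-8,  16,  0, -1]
x^2 + 6*x + 5

The characteristic polynomial is χ_A(x) = (x + 1)^3*(x + 5), so the eigenvalues are known. The minimal polynomial is
  m_A(x) = Π_λ (x − λ)^{k_λ}
where k_λ is the size of the *largest* Jordan block for λ (equivalently, the smallest k with (A − λI)^k v = 0 for every generalised eigenvector v of λ).

  λ = -5: largest Jordan block has size 1, contributing (x + 5)
  λ = -1: largest Jordan block has size 1, contributing (x + 1)

So m_A(x) = (x + 1)*(x + 5) = x^2 + 6*x + 5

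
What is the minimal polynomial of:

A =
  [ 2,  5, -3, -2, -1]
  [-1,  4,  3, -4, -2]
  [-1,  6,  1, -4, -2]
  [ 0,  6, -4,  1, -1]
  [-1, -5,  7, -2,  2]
x^4 - 7*x^3 + 9*x^2 + 27*x - 54

The characteristic polynomial is χ_A(x) = (x - 3)^4*(x + 2), so the eigenvalues are known. The minimal polynomial is
  m_A(x) = Π_λ (x − λ)^{k_λ}
where k_λ is the size of the *largest* Jordan block for λ (equivalently, the smallest k with (A − λI)^k v = 0 for every generalised eigenvector v of λ).

  λ = -2: largest Jordan block has size 1, contributing (x + 2)
  λ = 3: largest Jordan block has size 3, contributing (x − 3)^3

So m_A(x) = (x - 3)^3*(x + 2) = x^4 - 7*x^3 + 9*x^2 + 27*x - 54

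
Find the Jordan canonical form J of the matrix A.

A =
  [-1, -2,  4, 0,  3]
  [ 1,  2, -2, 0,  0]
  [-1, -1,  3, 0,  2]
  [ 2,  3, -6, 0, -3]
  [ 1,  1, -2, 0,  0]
J_1(0) ⊕ J_3(1) ⊕ J_1(1)

The characteristic polynomial is
  det(x·I − A) = x^5 - 4*x^4 + 6*x^3 - 4*x^2 + x = x*(x - 1)^4

Eigenvalues and multiplicities (the geometric multiplicity of λ is n − rank(A − λI), which equals the number of Jordan blocks for λ):
  λ = 0: algebraic multiplicity = 1, geometric multiplicity = 1
  λ = 1: algebraic multiplicity = 4, geometric multiplicity = 2

Determining the block sizes for each eigenvalue:
  λ = 0: one block (gm = 1), so the single block has size am = 1 → block sizes [1]
  λ = 1: with am = 4 and gm = 2, the partition is not yet determined (e.g. several partitions of 4 into 2 parts exist). Let N = A − (1)·I. Computing rank(N^1) = 3, rank(N^2) = 2, rank(N^3) = 1; the number of blocks of size ≥ j is rank(N^{j−1}) − rank(N^j), giving [2, 1, 1]. So we have 1 block(s) of size 3, 1 block(s) of size 1 → block sizes [3, 1]

Assembling the blocks gives a Jordan form
J =
  [0, 0, 0, 0, 0]
  [0, 1, 1, 0, 0]
  [0, 0, 1, 1, 0]
  [0, 0, 0, 1, 0]
  [0, 0, 0, 0, 1]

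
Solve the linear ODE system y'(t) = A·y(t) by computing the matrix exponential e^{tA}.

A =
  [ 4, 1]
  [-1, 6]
e^{tA} =
  [-t*exp(5*t) + exp(5*t), t*exp(5*t)]
  [-t*exp(5*t), t*exp(5*t) + exp(5*t)]

Strategy: write A = P · J · P⁻¹ where J is a Jordan canonical form, so e^{tA} = P · e^{tJ} · P⁻¹, and e^{tJ} can be computed block-by-block.

A has Jordan form
J =
  [5, 1]
  [0, 5]
(up to reordering of blocks).

Per-block formulas:
  For a 2×2 Jordan block J_2(5): exp(t · J_2(5)) = e^(5t)·(I + t·N), where N is the 2×2 nilpotent shift.

After assembling e^{tJ} and conjugating by P, we get:

e^{tA} =
  [-t*exp(5*t) + exp(5*t), t*exp(5*t)]
  [-t*exp(5*t), t*exp(5*t) + exp(5*t)]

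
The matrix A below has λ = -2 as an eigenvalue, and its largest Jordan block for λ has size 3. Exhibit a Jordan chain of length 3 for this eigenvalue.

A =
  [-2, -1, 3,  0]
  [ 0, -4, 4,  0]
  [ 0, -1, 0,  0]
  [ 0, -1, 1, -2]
A Jordan chain for λ = -2 of length 3:
v_1 = (-1, 0, 0, 1)ᵀ
v_2 = (-1, -2, -1, -1)ᵀ
v_3 = (0, 1, 0, 0)ᵀ

Let N = A − (-2)·I. We want v_3 with N^3 v_3 = 0 but N^2 v_3 ≠ 0; then v_{j-1} := N · v_j for j = 3, …, 2.

Pick v_3 = (0, 1, 0, 0)ᵀ.
Then v_2 = N · v_3 = (-1, -2, -1, -1)ᵀ.
Then v_1 = N · v_2 = (-1, 0, 0, 1)ᵀ.

Sanity check: (A − (-2)·I) v_1 = (0, 0, 0, 0)ᵀ = 0. ✓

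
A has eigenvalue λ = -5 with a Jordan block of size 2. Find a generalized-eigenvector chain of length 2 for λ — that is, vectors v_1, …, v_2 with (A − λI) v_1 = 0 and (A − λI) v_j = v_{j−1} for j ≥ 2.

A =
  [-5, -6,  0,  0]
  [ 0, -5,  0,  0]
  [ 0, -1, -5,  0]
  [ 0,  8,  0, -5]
A Jordan chain for λ = -5 of length 2:
v_1 = (-6, 0, -1, 8)ᵀ
v_2 = (0, 1, 0, 0)ᵀ

Let N = A − (-5)·I. We want v_2 with N^2 v_2 = 0 but N^1 v_2 ≠ 0; then v_{j-1} := N · v_j for j = 2, …, 2.

Pick v_2 = (0, 1, 0, 0)ᵀ.
Then v_1 = N · v_2 = (-6, 0, -1, 8)ᵀ.

Sanity check: (A − (-5)·I) v_1 = (0, 0, 0, 0)ᵀ = 0. ✓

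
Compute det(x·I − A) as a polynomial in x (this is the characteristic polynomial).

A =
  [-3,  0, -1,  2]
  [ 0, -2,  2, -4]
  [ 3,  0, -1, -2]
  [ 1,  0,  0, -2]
x^4 + 8*x^3 + 24*x^2 + 32*x + 16

Expanding det(x·I − A) (e.g. by cofactor expansion or by noting that A is similar to its Jordan form J, which has the same characteristic polynomial as A) gives
  χ_A(x) = x^4 + 8*x^3 + 24*x^2 + 32*x + 16
which factors as (x + 2)^4. The eigenvalues (with algebraic multiplicities) are λ = -2 with multiplicity 4.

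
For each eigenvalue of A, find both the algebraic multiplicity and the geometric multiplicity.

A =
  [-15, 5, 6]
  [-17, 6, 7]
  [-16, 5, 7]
λ = -4: alg = 1, geom = 1; λ = 1: alg = 2, geom = 1

Step 1 — factor the characteristic polynomial to read off the algebraic multiplicities:
  χ_A(x) = (x - 1)^2*(x + 4)

Step 2 — compute geometric multiplicities via the rank-nullity identity g(λ) = n − rank(A − λI):
  rank(A − (-4)·I) = 2, so dim ker(A − (-4)·I) = n − 2 = 1
  rank(A − (1)·I) = 2, so dim ker(A − (1)·I) = n − 2 = 1

Summary:
  λ = -4: algebraic multiplicity = 1, geometric multiplicity = 1
  λ = 1: algebraic multiplicity = 2, geometric multiplicity = 1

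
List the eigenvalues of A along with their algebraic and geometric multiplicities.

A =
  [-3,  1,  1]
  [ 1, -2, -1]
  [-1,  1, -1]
λ = -2: alg = 3, geom = 1

Step 1 — factor the characteristic polynomial to read off the algebraic multiplicities:
  χ_A(x) = (x + 2)^3

Step 2 — compute geometric multiplicities via the rank-nullity identity g(λ) = n − rank(A − λI):
  rank(A − (-2)·I) = 2, so dim ker(A − (-2)·I) = n − 2 = 1

Summary:
  λ = -2: algebraic multiplicity = 3, geometric multiplicity = 1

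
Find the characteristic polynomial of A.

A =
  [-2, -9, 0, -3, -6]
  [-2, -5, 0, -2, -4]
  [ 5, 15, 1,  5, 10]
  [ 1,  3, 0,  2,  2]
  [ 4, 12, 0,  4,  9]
x^5 - 5*x^4 + 10*x^3 - 10*x^2 + 5*x - 1

Expanding det(x·I − A) (e.g. by cofactor expansion or by noting that A is similar to its Jordan form J, which has the same characteristic polynomial as A) gives
  χ_A(x) = x^5 - 5*x^4 + 10*x^3 - 10*x^2 + 5*x - 1
which factors as (x - 1)^5. The eigenvalues (with algebraic multiplicities) are λ = 1 with multiplicity 5.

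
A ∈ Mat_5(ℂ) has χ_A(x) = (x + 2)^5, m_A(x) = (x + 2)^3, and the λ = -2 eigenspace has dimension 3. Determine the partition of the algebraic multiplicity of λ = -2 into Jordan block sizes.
Block sizes for λ = -2: [3, 1, 1]

Step 1 — from the characteristic polynomial, algebraic multiplicity of λ = -2 is 5. From dim ker(A − (-2)·I) = 3, there are exactly 3 Jordan blocks for λ = -2.
Step 2 — from the minimal polynomial, the factor (x + 2)^3 tells us the largest block for λ = -2 has size 3.
Step 3 — with total size 5, 3 blocks, and largest block 3, the block sizes (in nonincreasing order) are [3, 1, 1].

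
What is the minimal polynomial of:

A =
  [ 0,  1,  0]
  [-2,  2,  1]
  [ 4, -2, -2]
x^3

The characteristic polynomial is χ_A(x) = x^3, so the eigenvalues are known. The minimal polynomial is
  m_A(x) = Π_λ (x − λ)^{k_λ}
where k_λ is the size of the *largest* Jordan block for λ (equivalently, the smallest k with (A − λI)^k v = 0 for every generalised eigenvector v of λ).

  λ = 0: largest Jordan block has size 3, contributing (x − 0)^3

So m_A(x) = x^3 = x^3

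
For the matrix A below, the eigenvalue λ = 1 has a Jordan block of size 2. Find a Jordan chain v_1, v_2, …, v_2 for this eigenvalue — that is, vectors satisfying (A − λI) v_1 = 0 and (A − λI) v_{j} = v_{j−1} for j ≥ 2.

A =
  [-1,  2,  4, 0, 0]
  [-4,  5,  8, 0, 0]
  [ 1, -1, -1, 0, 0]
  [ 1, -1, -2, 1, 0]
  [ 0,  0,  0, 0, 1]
A Jordan chain for λ = 1 of length 2:
v_1 = (-2, -4, 1, 1, 0)ᵀ
v_2 = (1, 0, 0, 0, 0)ᵀ

Let N = A − (1)·I. We want v_2 with N^2 v_2 = 0 but N^1 v_2 ≠ 0; then v_{j-1} := N · v_j for j = 2, …, 2.

Pick v_2 = (1, 0, 0, 0, 0)ᵀ.
Then v_1 = N · v_2 = (-2, -4, 1, 1, 0)ᵀ.

Sanity check: (A − (1)·I) v_1 = (0, 0, 0, 0, 0)ᵀ = 0. ✓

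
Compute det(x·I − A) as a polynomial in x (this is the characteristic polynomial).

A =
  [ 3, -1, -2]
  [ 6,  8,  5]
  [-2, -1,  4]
x^3 - 15*x^2 + 75*x - 125

Expanding det(x·I − A) (e.g. by cofactor expansion or by noting that A is similar to its Jordan form J, which has the same characteristic polynomial as A) gives
  χ_A(x) = x^3 - 15*x^2 + 75*x - 125
which factors as (x - 5)^3. The eigenvalues (with algebraic multiplicities) are λ = 5 with multiplicity 3.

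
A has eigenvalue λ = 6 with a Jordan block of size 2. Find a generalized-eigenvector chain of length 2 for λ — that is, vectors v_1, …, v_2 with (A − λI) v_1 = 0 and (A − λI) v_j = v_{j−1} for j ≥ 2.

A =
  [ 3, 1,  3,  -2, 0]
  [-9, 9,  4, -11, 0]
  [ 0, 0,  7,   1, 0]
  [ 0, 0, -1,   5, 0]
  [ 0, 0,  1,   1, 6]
A Jordan chain for λ = 6 of length 2:
v_1 = (-3, -9, 0, 0, 0)ᵀ
v_2 = (1, 0, 0, 0, 0)ᵀ

Let N = A − (6)·I. We want v_2 with N^2 v_2 = 0 but N^1 v_2 ≠ 0; then v_{j-1} := N · v_j for j = 2, …, 2.

Pick v_2 = (1, 0, 0, 0, 0)ᵀ.
Then v_1 = N · v_2 = (-3, -9, 0, 0, 0)ᵀ.

Sanity check: (A − (6)·I) v_1 = (0, 0, 0, 0, 0)ᵀ = 0. ✓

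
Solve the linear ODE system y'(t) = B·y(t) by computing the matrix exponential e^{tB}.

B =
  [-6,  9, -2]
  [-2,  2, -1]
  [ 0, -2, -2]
e^{tB} =
  [-t^2*exp(-2*t) - 4*t*exp(-2*t) + exp(-2*t), 2*t^2*exp(-2*t) + 9*t*exp(-2*t), -t^2*exp(-2*t)/2 - 2*t*exp(-2*t)]
  [-2*t*exp(-2*t), 4*t*exp(-2*t) + exp(-2*t), -t*exp(-2*t)]
  [2*t^2*exp(-2*t), -4*t^2*exp(-2*t) - 2*t*exp(-2*t), t^2*exp(-2*t) + exp(-2*t)]

Strategy: write B = P · J · P⁻¹ where J is a Jordan canonical form, so e^{tB} = P · e^{tJ} · P⁻¹, and e^{tJ} can be computed block-by-block.

B has Jordan form
J =
  [-2,  1,  0]
  [ 0, -2,  1]
  [ 0,  0, -2]
(up to reordering of blocks).

Per-block formulas:
  For a 3×3 Jordan block J_3(-2): exp(t · J_3(-2)) = e^(-2t)·(I + t·N + (t^2/2)·N^2), where N is the 3×3 nilpotent shift.

After assembling e^{tJ} and conjugating by P, we get:

e^{tB} =
  [-t^2*exp(-2*t) - 4*t*exp(-2*t) + exp(-2*t), 2*t^2*exp(-2*t) + 9*t*exp(-2*t), -t^2*exp(-2*t)/2 - 2*t*exp(-2*t)]
  [-2*t*exp(-2*t), 4*t*exp(-2*t) + exp(-2*t), -t*exp(-2*t)]
  [2*t^2*exp(-2*t), -4*t^2*exp(-2*t) - 2*t*exp(-2*t), t^2*exp(-2*t) + exp(-2*t)]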